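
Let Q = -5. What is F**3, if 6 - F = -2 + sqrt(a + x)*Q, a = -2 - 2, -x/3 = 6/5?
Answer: (8 + I*sqrt(190))**3 ≈ -4048.0 + 27.57*I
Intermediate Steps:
x = -18/5 ≈ -3.6000
a = -4
F = 8 + I*sqrt(190) (F = 6 - (-2 + sqrt(-4 - 18/5)*(-5)) = 6 - (-2 + sqrt(-38/5)*(-5)) = 6 - (-2 + (I*sqrt(190)/5)*(-5)) = 6 - (-2 - I*sqrt(190)) = 6 + (2 + I*sqrt(190)) = 8 + I*sqrt(190) ≈ 8.0 + 13.784*I)
F**3 = (8 + I*sqrt(190))**3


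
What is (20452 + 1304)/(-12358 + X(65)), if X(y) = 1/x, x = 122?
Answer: -2654232/1507675 ≈ -1.7605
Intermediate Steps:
X(y) = 1/122
(20452 + 1304)/(-12358 + X(65)) = (20452 + 1304)/(-12358 + 1/122) = 21756/(-1507675/122) = 21756*(-122/1507675) = -2654232/1507675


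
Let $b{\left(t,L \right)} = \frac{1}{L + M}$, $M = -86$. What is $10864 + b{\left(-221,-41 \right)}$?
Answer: $\frac{1379727}{127} \approx 10864.0$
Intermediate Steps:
$b{\left(t,L \right)} = \frac{1}{-86 + L}$ ($b{\left(t,L \right)} = \frac{1}{L - 86} = \frac{1}{-86 + L}$)
$10864 + b{\left(-221,-41 \right)} = 10864 + \frac{1}{-86 - 41} = 10864 + \frac{1}{-127} = 10864 - \frac{1}{127} = \frac{1379727}{127}$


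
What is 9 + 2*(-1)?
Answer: 7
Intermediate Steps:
9 + 2*(-1) = 9 - 2 = 7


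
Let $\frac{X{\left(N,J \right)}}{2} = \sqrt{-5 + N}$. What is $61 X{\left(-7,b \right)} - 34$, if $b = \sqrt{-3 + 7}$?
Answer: $-34 + 244 i \sqrt{3} \approx -34.0 + 422.62 i$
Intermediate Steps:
$b = 2$ ($b = \sqrt{4} = 2$)
$X{\left(N,J \right)} = 2 \sqrt{-5 + N}$
$61 X{\left(-7,b \right)} - 34 = 61 \cdot 2 \sqrt{-5 - 7} - 34 = 61 \cdot 2 \sqrt{-12} - 34 = 61 \cdot 2 \cdot 2 i \sqrt{3} - 34 = 61 \cdot 4 i \sqrt{3} - 34 = 244 i \sqrt{3} - 34 = -34 + 244 i \sqrt{3}$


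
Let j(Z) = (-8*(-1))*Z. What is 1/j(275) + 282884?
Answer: 622344801/2200 ≈ 2.8288e+5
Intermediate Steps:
j(Z) = 8*Z
1/j(275) + 282884 = 1/(8*275) + 282884 = 1/2200 + 282884 = 622344801/2200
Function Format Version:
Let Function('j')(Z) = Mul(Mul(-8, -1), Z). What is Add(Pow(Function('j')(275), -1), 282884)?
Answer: Rational(622344801, 2200) ≈ 2.8288e+5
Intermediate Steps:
Function('j')(Z) = Mul(8, Z)
Add(Pow(Function('j')(275), -1), 282884) = Add(Pow(Mul(8, 275), -1), 282884) = Add(Pow(2200, -1), 282884) = Add(Rational(1, 2200), 282884) = Rational(622344801, 2200)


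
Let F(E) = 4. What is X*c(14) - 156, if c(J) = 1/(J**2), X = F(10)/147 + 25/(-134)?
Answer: -602289187/3860808 ≈ -156.00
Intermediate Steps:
X = -3139/19698 (X = 4/147 + 25/(-134) = 4*(1/147) + 25*(-1/134) = 4/147 - 25/134 = -3139/19698 ≈ -0.15936)
c(J) = J**(-2)
X*c(14) - 156 = -3139/19698/14**2 - 156 = -3139/19698*1/196 - 156 = -3139/3860808 - 156 = -602289187/3860808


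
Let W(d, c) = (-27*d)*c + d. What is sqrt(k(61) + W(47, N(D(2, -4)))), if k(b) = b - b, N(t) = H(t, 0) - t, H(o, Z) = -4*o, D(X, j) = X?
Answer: sqrt(12737) ≈ 112.86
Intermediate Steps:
N(t) = -5*t (N(t) = -4*t - t = -5*t)
W(d, c) = d - 27*c*d (W(d, c) = -27*c*d + d = d - 27*c*d)
k(b) = 0
sqrt(k(61) + W(47, N(D(2, -4)))) = sqrt(0 + 47*(1 - (-135)*2)) = sqrt(0 + 47*(1 - 27*(-10))) = sqrt(0 + 47*(1 + 270)) = sqrt(0 + 47*271) = sqrt(0 + 12737) = sqrt(12737)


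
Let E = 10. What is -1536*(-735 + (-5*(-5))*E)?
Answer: 744960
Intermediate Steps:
-1536*(-735 + (-5*(-5))*E) = -1536*(-735 - 5*(-5)*10) = -1536*(-735 + 25*10) = -1536*(-735 + 250) = -1536*(-485) = 744960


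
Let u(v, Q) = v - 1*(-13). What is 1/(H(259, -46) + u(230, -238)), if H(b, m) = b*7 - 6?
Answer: 1/2050 ≈ 0.00048780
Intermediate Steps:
u(v, Q) = 13 + v (u(v, Q) = v + 13 = 13 + v)
H(b, m) = -6 + 7*b (H(b, m) = 7*b - 6 = -6 + 7*b)
1/(H(259, -46) + u(230, -238)) = 1/((-6 + 7*259) + (13 + 230)) = 1/((-6 + 1813) + 243) = 1/(1807 + 243) = 1/2050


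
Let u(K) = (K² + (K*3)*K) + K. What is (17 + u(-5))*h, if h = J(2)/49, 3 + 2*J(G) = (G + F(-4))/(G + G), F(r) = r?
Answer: -4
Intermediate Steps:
J(G) = -3/2 + (-4 + G)/(4*G) (J(G) = -3/2 + ((G - 4)/(G + G))/2 = -3/2 + ((-4 + G)/((2*G)))/2 = -3/2 + ((-4 + G)*(1/(2*G)))/2 = -3/2 + ((-4 + G)/(2*G))/2 = -3/2 + (-4 + G)/(4*G))
h = -1/28 (h = (-5/4 - 1/2)/49 = (-5/4 - 1*½)*(1/49) = (-5/4 - ½)*(1/49) = -7/4*1/49 = -1/28 ≈ -0.035714)
u(K) = K + 4*K² (u(K) = (K² + (3*K)*K) + K = (K² + 3*K²) + K = 4*K² + K = K + 4*K²)
(17 + u(-5))*h = (17 - 5*(1 + 4*(-5)))*(-1/28) = (17 - 5*(1 - 20))*(-1/28) = (17 - 5*(-19))*(-1/28) = (17 + 95)*(-1/28) = 112*(-1/28) = -4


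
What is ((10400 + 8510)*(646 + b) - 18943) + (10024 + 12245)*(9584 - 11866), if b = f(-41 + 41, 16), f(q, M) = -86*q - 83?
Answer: -40190471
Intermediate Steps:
f(q, M) = -83 - 86*q
b = -83 (b = -83 - 86*(-41 + 41) = -83 - 86*0 = -83 + 0 = -83)
((10400 + 8510)*(646 + b) - 18943) + (10024 + 12245)*(9584 - 11866) = ((10400 + 8510)*(646 - 83) - 18943) + (10024 + 12245)*(9584 - 11866) = (18910*563 - 18943) + 22269*(-2282) = (10646330 - 18943) - 50817858 = 10627387 - 50817858 = -40190471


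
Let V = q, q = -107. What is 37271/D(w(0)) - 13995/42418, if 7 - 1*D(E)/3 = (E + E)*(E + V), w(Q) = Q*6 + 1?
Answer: 1571766563/27868626 ≈ 56.399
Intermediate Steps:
V = -107
w(Q) = 1 + 6*Q (w(Q) = 6*Q + 1 = 1 + 6*Q)
D(E) = 21 - 6*E*(-107 + E) (D(E) = 21 - 3*(E + E)*(E - 107) = 21 - 3*2*E*(-107 + E) = 21 - 6*E*(-107 + E))
37271/D(w(0)) - 13995/42418 = 37271/(21 - 6*(1 + 6*0)² + 642*(1 + 6*0)) - 13995/42418 = 37271/(21 - 6*(1 + 0)² + 642*(1 + 0)) - 13995*1/42418 = 37271/(21 - 6*1² + 642*1) - 13995/42418 = 37271/(21 - 6*1 + 642) - 13995/42418 = 37271/(21 - 6 + 642) - 13995/42418 = 37271/657 - 13995/42418 = 1571766563/27868626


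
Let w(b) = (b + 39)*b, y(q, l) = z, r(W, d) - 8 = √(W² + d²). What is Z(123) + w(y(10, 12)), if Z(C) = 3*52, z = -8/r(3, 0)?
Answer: 15508/121 ≈ 128.17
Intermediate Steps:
r(W, d) = 8 + √(W² + d²)
z = -8/11 (z = -8/(8 + √(3² + 0²)) = -8/(8 + √(9 + 0)) = -8/(8 + √9) = -8/(8 + 3) = -8/11 ≈ -0.72727)
y(q, l) = -8/11
Z(C) = 156
w(b) = b*(39 + b) (w(b) = (39 + b)*b = b*(39 + b))
Z(123) + w(y(10, 12)) = 156 - 8*(39 - 8/11)/11 = 156 - 8/11*421/11 = 156 - 3368/121 = 15508/121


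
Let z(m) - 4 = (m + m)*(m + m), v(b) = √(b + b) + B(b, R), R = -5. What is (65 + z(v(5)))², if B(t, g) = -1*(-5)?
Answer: 59681 + 16720*√10 ≈ 1.1255e+5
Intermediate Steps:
B(t, g) = 5
v(b) = 5 + √2*√b (v(b) = √(b + b) + 5 = √(2*b) + 5 = √2*√b + 5 = 5 + √2*√b)
z(m) = 4 + 4*m² (z(m) = 4 + (m + m)*(m + m) = 4 + (2*m)*(2*m) = 4 + 4*m²)
(65 + z(v(5)))² = (65 + (4 + 4*(5 + √2*√5)²))² = (65 + (4 + 4*(5 + √10)²))² = (69 + 4*(5 + √10)²)²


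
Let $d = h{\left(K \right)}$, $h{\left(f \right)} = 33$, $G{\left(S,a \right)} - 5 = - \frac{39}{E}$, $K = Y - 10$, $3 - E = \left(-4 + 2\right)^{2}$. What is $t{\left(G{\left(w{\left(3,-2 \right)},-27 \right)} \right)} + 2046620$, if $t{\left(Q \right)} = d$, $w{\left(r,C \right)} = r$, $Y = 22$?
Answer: $2046653$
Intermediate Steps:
$E = -1$ ($E = 3 - \left(-4 + 2\right)^{2} = 3 - \left(-2\right)^{2} = 3 - 4 = -1$)
$K = 12$ ($K = 22 - 10 = 12$)
$G{\left(S,a \right)} = 44$ ($G{\left(S,a \right)} = 5 - \frac{39}{-1} = 5 - -39 = 5 + 39 = 44$)
$d = 33$
$t{\left(Q \right)} = 33$
$t{\left(G{\left(w{\left(3,-2 \right)},-27 \right)} \right)} + 2046620 = 33 + 2046620 = 2046653$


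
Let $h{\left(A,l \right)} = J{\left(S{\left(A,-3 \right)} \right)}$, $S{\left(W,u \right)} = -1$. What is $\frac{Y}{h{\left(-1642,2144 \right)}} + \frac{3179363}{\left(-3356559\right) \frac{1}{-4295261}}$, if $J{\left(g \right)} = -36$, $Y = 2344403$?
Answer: $\frac{53750428151719}{13426236} \approx 4.0034 \cdot 10^{6}$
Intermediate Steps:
$h{\left(A,l \right)} = -36$
$\frac{Y}{h{\left(-1642,2144 \right)}} + \frac{3179363}{\left(-3356559\right) \frac{1}{-4295261}} = \frac{2344403}{-36} + \frac{3179363}{\left(-3356559\right) \frac{1}{-4295261}} = 2344403 \left(- \frac{1}{36}\right) + \frac{3179363}{\left(-3356559\right) \left(- \frac{1}{4295261}\right)} = - \frac{2344403}{36} + \frac{3179363}{\frac{3356559}{4295261}} = - \frac{2344403}{36} + 3179363 \cdot \frac{4295261}{3356559} = - \frac{2344403}{36} + \frac{13656193898743}{3356559} = \frac{53750428151719}{13426236}$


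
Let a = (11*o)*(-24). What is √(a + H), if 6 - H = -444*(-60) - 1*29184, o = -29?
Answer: 27*√14 ≈ 101.02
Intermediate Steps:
H = 2550 (H = 6 - (-444*(-60) - 1*29184) = 6 - (26640 - 29184) = 6 - 1*(-2544) = 6 + 2544 = 2550)
a = 7656 (a = (11*(-29))*(-24) = -319*(-24) = 7656)
√(a + H) = √(7656 + 2550) = √10206 = 27*√14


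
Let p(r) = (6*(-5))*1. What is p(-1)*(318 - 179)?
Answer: -4170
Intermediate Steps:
p(r) = -30 (p(r) = -30*1 = -30)
p(-1)*(318 - 179) = -30*(318 - 179) = -30*139 = -4170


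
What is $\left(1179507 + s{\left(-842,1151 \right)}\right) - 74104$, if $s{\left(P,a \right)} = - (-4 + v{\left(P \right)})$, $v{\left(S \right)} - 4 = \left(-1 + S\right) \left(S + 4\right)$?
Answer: $398969$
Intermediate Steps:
$v{\left(S \right)} = 4 + \left(-1 + S\right) \left(4 + S\right)$ ($v{\left(S \right)} = 4 + \left(-1 + S\right) \left(S + 4\right) = 4 + \left(-1 + S\right) \left(4 + S\right)$)
$s{\left(P,a \right)} = 4 - P \left(3 + P\right)$ ($s{\left(P,a \right)} = - (-4 + P \left(3 + P\right)) = 4 - P \left(3 + P\right)$)
$\left(1179507 + s{\left(-842,1151 \right)}\right) - 74104 = \left(1179507 + \left(4 - - 842 \left(3 - 842\right)\right)\right) - 74104 = \left(1179507 + \left(4 - \left(-842\right) \left(-839\right)\right)\right) - 74104 = \left(1179507 + \left(4 - 706438\right)\right) - 74104 = \left(1179507 - 706434\right) - 74104 = 473073 - 74104 = 398969$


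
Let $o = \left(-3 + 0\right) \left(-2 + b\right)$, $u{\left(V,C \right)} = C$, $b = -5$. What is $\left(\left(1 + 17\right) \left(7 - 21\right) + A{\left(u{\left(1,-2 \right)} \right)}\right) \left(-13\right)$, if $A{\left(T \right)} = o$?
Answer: $3003$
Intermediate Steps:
$o = 21$ ($o = \left(-3 + 0\right) \left(-2 - 5\right) = \left(-3\right) \left(-7\right) = 21$)
$A{\left(T \right)} = 21$
$\left(\left(1 + 17\right) \left(7 - 21\right) + A{\left(u{\left(1,-2 \right)} \right)}\right) \left(-13\right) = \left(\left(1 + 17\right) \left(7 - 21\right) + 21\right) \left(-13\right) = \left(18 \left(-14\right) + 21\right) \left(-13\right) = \left(-252 + 21\right) \left(-13\right) = \left(-231\right) \left(-13\right) = 3003$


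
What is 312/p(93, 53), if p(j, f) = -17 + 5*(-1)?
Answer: -156/11 ≈ -14.182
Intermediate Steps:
p(j, f) = -22 (p(j, f) = -17 - 5 = -22)
312/p(93, 53) = 312/(-22) = 312*(-1/22) = -156/11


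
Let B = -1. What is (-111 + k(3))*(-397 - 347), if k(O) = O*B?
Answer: 84816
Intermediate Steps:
k(O) = -O (k(O) = O*(-1) = -O)
(-111 + k(3))*(-397 - 347) = (-111 - 1*3)*(-397 - 347) = (-111 - 3)*(-744) = -114*(-744) = 84816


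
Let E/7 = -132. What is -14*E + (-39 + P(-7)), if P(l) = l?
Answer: 12890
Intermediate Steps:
E = -924 (E = 7*(-132) = -924)
-14*E + (-39 + P(-7)) = -14*(-924) + (-39 - 7) = 12936 - 46 = 12890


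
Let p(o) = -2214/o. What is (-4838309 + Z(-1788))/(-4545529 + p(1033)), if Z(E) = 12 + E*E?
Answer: 1695517649/4695533671 ≈ 0.36109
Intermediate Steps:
Z(E) = 12 + E²
(-4838309 + Z(-1788))/(-4545529 + p(1033)) = (-4838309 + (12 + (-1788)²))/(-4545529 - 2214/1033) = (-4838309 + (12 + 3196944))/(-4545529 - 2214*1/1033) = (-4838309 + 3196956)/(-4545529 - 2214/1033) = -1641353/(-4695533671/1033) = -1641353*(-1033/4695533671) = 1695517649/4695533671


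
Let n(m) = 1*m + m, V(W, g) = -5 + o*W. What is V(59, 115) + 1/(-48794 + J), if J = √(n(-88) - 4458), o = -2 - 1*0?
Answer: -146422857202/1190429535 - I*√4634/2380859070 ≈ -123.0 - 2.8592e-8*I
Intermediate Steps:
o = -2 (o = -2 + 0 = -2)
V(W, g) = -5 - 2*W
n(m) = 2*m (n(m) = m + m = 2*m)
J = I*√4634 (J = √(2*(-88) - 4458) = √(-176 - 4458) = √(-4634) = I*√4634 ≈ 68.073*I)
V(59, 115) + 1/(-48794 + J) = (-5 - 2*59) + 1/(-48794 + I*√4634) = (-5 - 118) + 1/(-48794 + I*√4634) = -123 + 1/(-48794 + I*√4634)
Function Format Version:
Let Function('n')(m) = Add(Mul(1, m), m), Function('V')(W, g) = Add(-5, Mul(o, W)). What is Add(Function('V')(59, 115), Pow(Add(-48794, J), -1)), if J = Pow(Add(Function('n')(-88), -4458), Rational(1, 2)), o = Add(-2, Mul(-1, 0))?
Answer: Add(Rational(-146422857202, 1190429535), Mul(Rational(-1, 2380859070), I, Pow(4634, Rational(1, 2)))) ≈ Add(-123.00, Mul(-2.8592e-8, I))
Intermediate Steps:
o = -2 (o = Add(-2, 0) = -2)
Function('V')(W, g) = Add(-5, Mul(-2, W))
Function('n')(m) = Mul(2, m) (Function('n')(m) = Add(m, m) = Mul(2, m))
J = Mul(I, Pow(4634, Rational(1, 2))) (J = Pow(Add(Mul(2, -88), -4458), Rational(1, 2)) = Pow(Add(-176, -4458), Rational(1, 2)) = Pow(-4634, Rational(1, 2)) = Mul(I, Pow(4634, Rational(1, 2))) ≈ Mul(68.073, I))
Add(Function('V')(59, 115), Pow(Add(-48794, J), -1)) = Add(Add(-5, Mul(-2, 59)), Pow(Add(-48794, Mul(I, Pow(4634, Rational(1, 2)))), -1)) = Add(Add(-5, -118), Pow(Add(-48794, Mul(I, Pow(4634, Rational(1, 2)))), -1)) = Add(-123, Pow(Add(-48794, Mul(I, Pow(4634, Rational(1, 2)))), -1))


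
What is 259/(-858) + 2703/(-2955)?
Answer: -1028173/845130 ≈ -1.2166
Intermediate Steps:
259/(-858) + 2703/(-2955) = 259*(-1/858) + 2703*(-1/2955) = -259/858 - 901/985 = -1028173/845130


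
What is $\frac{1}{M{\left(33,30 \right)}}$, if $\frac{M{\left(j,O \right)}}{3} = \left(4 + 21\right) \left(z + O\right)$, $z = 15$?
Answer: $\frac{1}{3375} \approx 0.0002963$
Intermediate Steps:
$M{\left(j,O \right)} = 1125 + 75 O$ ($M{\left(j,O \right)} = 3 \left(4 + 21\right) \left(15 + O\right) = 3 \cdot 25 \left(15 + O\right) = 3 \left(375 + 25 O\right) = 1125 + 75 O$)
$\frac{1}{M{\left(33,30 \right)}} = \frac{1}{1125 + 75 \cdot 30} = \frac{1}{1125 + 2250} = \frac{1}{3375}$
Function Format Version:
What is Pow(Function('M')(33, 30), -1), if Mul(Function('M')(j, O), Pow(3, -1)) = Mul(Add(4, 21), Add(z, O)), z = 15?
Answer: Rational(1, 3375) ≈ 0.00029630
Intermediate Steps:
Function('M')(j, O) = Add(1125, Mul(75, O)) (Function('M')(j, O) = Mul(3, Mul(Add(4, 21), Add(15, O))) = Mul(3, Mul(25, Add(15, O))) = Mul(3, Add(375, Mul(25, O))) = Add(1125, Mul(75, O)))
Pow(Function('M')(33, 30), -1) = Pow(Add(1125, Mul(75, 30)), -1) = Pow(Add(1125, 2250), -1) = Pow(3375, -1) = Rational(1, 3375)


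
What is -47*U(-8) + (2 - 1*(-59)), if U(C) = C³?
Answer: 24125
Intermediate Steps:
-47*U(-8) + (2 - 1*(-59)) = -47*(-8)³ + (2 - 1*(-59)) = -47*(-512) + (2 + 59) = 24064 + 61 = 24125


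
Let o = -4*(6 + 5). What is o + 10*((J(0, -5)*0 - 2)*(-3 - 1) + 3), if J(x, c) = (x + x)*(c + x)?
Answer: 66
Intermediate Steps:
J(x, c) = 2*x*(c + x) (J(x, c) = (2*x)*(c + x) = 2*x*(c + x))
o = -44 (o = -4*11 = -44)
o + 10*((J(0, -5)*0 - 2)*(-3 - 1) + 3) = -44 + 10*(((2*0*(-5 + 0))*0 - 2)*(-3 - 1) + 3) = -44 + 10*(((2*0*(-5))*0 - 2)*(-4) + 3) = -44 + 10*((0*0 - 2)*(-4) + 3) = -44 + 10*((0 - 2)*(-4) + 3) = -44 + 10*(-2*(-4) + 3) = -44 + 10*(8 + 3) = -44 + 10*11 = -44 + 110 = 66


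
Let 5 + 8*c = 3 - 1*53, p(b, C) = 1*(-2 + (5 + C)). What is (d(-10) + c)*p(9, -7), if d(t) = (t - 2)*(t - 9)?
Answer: -1769/2 ≈ -884.50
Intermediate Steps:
d(t) = (-9 + t)*(-2 + t) (d(t) = (-2 + t)*(-9 + t) = (-9 + t)*(-2 + t))
p(b, C) = 3 + C (p(b, C) = 1*(3 + C) = 3 + C)
c = -55/8 (c = -5/8 + (3 - 1*53)/8 = -5/8 + (3 - 53)/8 = -5/8 + (1/8)*(-50) = -5/8 - 25/4 = -55/8 ≈ -6.8750)
(d(-10) + c)*p(9, -7) = ((18 + (-10)**2 - 11*(-10)) - 55/8)*(3 - 7) = ((18 + 100 + 110) - 55/8)*(-4) = (228 - 55/8)*(-4) = (1769/8)*(-4) = -1769/2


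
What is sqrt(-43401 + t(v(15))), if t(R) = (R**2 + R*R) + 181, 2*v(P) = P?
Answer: I*sqrt(172430)/2 ≈ 207.62*I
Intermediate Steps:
v(P) = P/2
t(R) = 181 + 2*R**2 (t(R) = (R**2 + R**2) + 181 = 2*R**2 + 181 = 181 + 2*R**2)
sqrt(-43401 + t(v(15))) = sqrt(-43401 + (181 + 2*((1/2)*15)**2)) = sqrt(-43401 + (181 + 2*(15/2)**2)) = sqrt(-43401 + (181 + 2*(225/4))) = sqrt(-43401 + (181 + 225/2)) = sqrt(-43401 + 587/2) = sqrt(-86215/2) = I*sqrt(172430)/2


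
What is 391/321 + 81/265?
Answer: 129616/85065 ≈ 1.5237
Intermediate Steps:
391/321 + 81/265 = 129616/85065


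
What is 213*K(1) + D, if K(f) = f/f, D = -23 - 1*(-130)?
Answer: 320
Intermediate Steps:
D = 107 (D = -23 + 130 = 107)
K(f) = 1
213*K(1) + D = 213*1 + 107 = 213 + 107 = 320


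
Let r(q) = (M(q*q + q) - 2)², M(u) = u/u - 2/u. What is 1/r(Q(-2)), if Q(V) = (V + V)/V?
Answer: 9/16 ≈ 0.56250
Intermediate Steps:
M(u) = 1 - 2/u
Q(V) = 2 (Q(V) = (2*V)/V = 2)
r(q) = (-2 + (-2 + q + q²)/(q + q²))² (r(q) = ((-2 + (q*q + q))/(q*q + q) - 2)² = ((-2 + (q² + q))/(q² + q) - 2)² = ((-2 + (q + q²))/(q + q²) - 2)² = ((-2 + q + q²)/(q + q²) - 2)² = (-2 + (-2 + q + q²)/(q + q²))²)
1/r(Q(-2)) = 1/((2 + 2*(1 + 2))²/(2²*(1 + 2)²)) = 1/((¼)*(2 + 2*3)²/3²) = 1/((¼)*(⅑)*(2 + 6)²) = 1/((¼)*(⅑)*8²) = 1/((¼)*(⅑)*64) = 1/(16/9) = 9/16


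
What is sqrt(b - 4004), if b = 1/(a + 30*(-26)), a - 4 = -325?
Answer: I*sqrt(4853653905)/1101 ≈ 63.277*I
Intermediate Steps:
a = -321 (a = 4 - 325 = -321)
b = -1/1101 (b = 1/(-321 + 30*(-26)) = 1/(-321 - 780) = 1/(-1101) = -1/1101 ≈ -0.00090826)
sqrt(b - 4004) = sqrt(-1/1101 - 4004) = sqrt(-4408405/1101) = I*sqrt(4853653905)/1101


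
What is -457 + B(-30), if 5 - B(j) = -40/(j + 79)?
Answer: -22108/49 ≈ -451.18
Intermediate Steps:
B(j) = 5 + 40/(79 + j) (B(j) = 5 - (-40)/(j + 79) = 5 - (-40)/(79 + j) = 5 + 40/(79 + j))
-457 + B(-30) = -457 + 5*(87 - 30)/(79 - 30) = -457 + 5*57/49 = -457 + 5*(1/49)*57 = -457 + 285/49 = -22108/49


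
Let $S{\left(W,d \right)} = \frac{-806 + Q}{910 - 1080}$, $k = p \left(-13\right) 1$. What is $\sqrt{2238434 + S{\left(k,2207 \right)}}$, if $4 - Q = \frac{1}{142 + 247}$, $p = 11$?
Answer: $\frac{\sqrt{9789088492145870}}{66130} \approx 1496.1$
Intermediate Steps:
$Q = \frac{1555}{389}$ ($Q = 4 - \frac{1}{142 + 247} = 4 - \frac{1}{389} = \frac{1555}{389} \approx 3.9974$)
$k = -143$ ($k = 11 \left(-13\right) 1 = \left(-143\right) 1 = -143$)
$S{\left(W,d \right)} = \frac{311979}{66130}$ ($S{\left(W,d \right)} = \frac{-806 + \frac{1555}{389}}{910 - 1080} = - \frac{311979}{389 \left(-170\right)} = \left(- \frac{311979}{389}\right) \left(- \frac{1}{170}\right) = \frac{311979}{66130}$)
$\sqrt{2238434 + S{\left(k,2207 \right)}} = \sqrt{2238434 + \frac{311979}{66130}} = \sqrt{\frac{148027952399}{66130}} = \frac{\sqrt{9789088492145870}}{66130}$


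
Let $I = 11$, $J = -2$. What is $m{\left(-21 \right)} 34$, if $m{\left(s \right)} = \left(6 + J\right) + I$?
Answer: $510$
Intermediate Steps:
$m{\left(s \right)} = 15$ ($m{\left(s \right)} = \left(6 - 2\right) + 11 = 4 + 11 = 15$)
$m{\left(-21 \right)} 34 = 15 \cdot 34 = 510$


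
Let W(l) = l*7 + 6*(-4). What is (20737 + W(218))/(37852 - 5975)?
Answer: 22239/31877 ≈ 0.69765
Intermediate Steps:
W(l) = -24 + 7*l (W(l) = 7*l - 24 = -24 + 7*l)
(20737 + W(218))/(37852 - 5975) = (20737 + (-24 + 7*218))/(37852 - 5975) = (20737 + (-24 + 1526))/31877 = (20737 + 1502)*(1/31877) = 22239*(1/31877) = 22239/31877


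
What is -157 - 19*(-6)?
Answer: -43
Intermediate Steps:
-157 - 19*(-6) = -157 + 114 = -43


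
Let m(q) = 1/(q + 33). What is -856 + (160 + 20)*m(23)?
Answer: -11939/14 ≈ -852.79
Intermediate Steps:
m(q) = 1/(33 + q)
-856 + (160 + 20)*m(23) = -856 + (160 + 20)/(33 + 23) = -856 + 180/56 = -856 + 180*(1/56) = -856 + 45/14 = -11939/14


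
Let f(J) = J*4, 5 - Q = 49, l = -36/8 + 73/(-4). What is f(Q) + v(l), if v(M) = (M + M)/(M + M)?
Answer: -175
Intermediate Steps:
l = -91/4 (l = -36*⅛ + 73*(-¼) = -9/2 - 73/4 = -91/4 ≈ -22.750)
v(M) = 1 (v(M) = (2*M)/((2*M)) = (2*M)*(1/(2*M)) = 1)
Q = -44 (Q = 5 - 1*49 = 5 - 49 = -44)
f(J) = 4*J
f(Q) + v(l) = 4*(-44) + 1 = -176 + 1 = -175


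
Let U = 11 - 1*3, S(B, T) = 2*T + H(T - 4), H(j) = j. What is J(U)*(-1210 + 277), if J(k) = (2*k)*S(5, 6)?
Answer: -208992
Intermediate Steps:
S(B, T) = -4 + 3*T (S(B, T) = 2*T + (T - 4) = 2*T + (-4 + T) = -4 + 3*T)
U = 8 (U = 11 - 3 = 8)
J(k) = 28*k (J(k) = (2*k)*(-4 + 3*6) = (2*k)*(-4 + 18) = (2*k)*14 = 28*k)
J(U)*(-1210 + 277) = (28*8)*(-1210 + 277) = 224*(-933) = -208992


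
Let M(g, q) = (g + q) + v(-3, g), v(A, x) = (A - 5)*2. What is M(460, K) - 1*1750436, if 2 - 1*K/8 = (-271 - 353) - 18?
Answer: -1744840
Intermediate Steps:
v(A, x) = -10 + 2*A (v(A, x) = (-5 + A)*2 = -10 + 2*A)
K = 5152 (K = 16 - 8*((-271 - 353) - 18) = 16 - 8*(-624 - 18) = 16 - 8*(-642) = 16 + 5136 = 5152)
M(g, q) = -16 + g + q (M(g, q) = (g + q) + (-10 + 2*(-3)) = (g + q) + (-10 - 6) = (g + q) - 16 = -16 + g + q)
M(460, K) - 1*1750436 = (-16 + 460 + 5152) - 1*1750436 = 5596 - 1750436 = -1744840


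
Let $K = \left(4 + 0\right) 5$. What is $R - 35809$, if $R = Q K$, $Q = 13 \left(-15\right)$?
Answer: $-39709$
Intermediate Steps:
$Q = -195$
$K = 20$ ($K = 4 \cdot 5 = 20$)
$R = -3900$ ($R = \left(-195\right) 20 = -3900$)
$R - 35809 = -3900 - 35809 = -39709$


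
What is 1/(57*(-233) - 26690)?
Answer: -1/39971 ≈ -2.5018e-5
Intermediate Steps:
1/(57*(-233) - 26690) = 1/(-13281 - 26690) = 1/(-39971) = -1/39971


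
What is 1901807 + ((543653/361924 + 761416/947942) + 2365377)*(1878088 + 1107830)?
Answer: 605784203186472731301631/85770740102 ≈ 7.0628e+12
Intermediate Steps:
1901807 + ((543653/361924 + 761416/947942) + 2365377)*(1878088 + 1107830) = 1901807 + ((543653*(1/361924) + 761416*(1/947942)) + 2365377)*2985918 = 1901807 + ((543653/361924 + 380708/473971) + 2365377)*2985918 = 1901807 + (395463118255/171541480204 + 2365377)*2985918 = 1901807 + (405760667283615163/171541480204)*2985918 = 1901807 + 605784040067078810137317/85770740102 = 605784203186472731301631/85770740102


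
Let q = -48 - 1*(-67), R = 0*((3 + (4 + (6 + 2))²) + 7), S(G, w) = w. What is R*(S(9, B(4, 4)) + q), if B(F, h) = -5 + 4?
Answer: 0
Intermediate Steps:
B(F, h) = -1
R = 0 (R = 0*((3 + (4 + 8)²) + 7) = 0*((3 + 12²) + 7) = 0*((3 + 144) + 7) = 0*(147 + 7) = 0*154 = 0)
q = 19 (q = -48 + 67 = 19)
R*(S(9, B(4, 4)) + q) = 0*(-1 + 19) = 0*18 = 0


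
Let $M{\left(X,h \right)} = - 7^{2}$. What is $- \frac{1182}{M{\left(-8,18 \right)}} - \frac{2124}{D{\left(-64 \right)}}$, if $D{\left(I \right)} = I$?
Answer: $\frac{44931}{784} \approx 57.31$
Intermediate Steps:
$M{\left(X,h \right)} = -49$ ($M{\left(X,h \right)} = \left(-1\right) 49 = -49$)
$- \frac{1182}{M{\left(-8,18 \right)}} - \frac{2124}{D{\left(-64 \right)}} = - \frac{1182}{-49} - \frac{2124}{-64} = \left(-1182\right) \left(- \frac{1}{49}\right) - - \frac{531}{16} = \frac{1182}{49} + \frac{531}{16} = \frac{44931}{784}$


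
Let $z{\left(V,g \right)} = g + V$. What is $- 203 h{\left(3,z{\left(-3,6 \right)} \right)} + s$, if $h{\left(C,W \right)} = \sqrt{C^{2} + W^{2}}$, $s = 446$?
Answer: $446 - 609 \sqrt{2} \approx -415.26$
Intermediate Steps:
$z{\left(V,g \right)} = V + g$
$- 203 h{\left(3,z{\left(-3,6 \right)} \right)} + s = - 203 \sqrt{3^{2} + \left(-3 + 6\right)^{2}} + 446 = - 203 \sqrt{9 + 3^{2}} + 446 = - 203 \sqrt{9 + 9} + 446 = - 203 \sqrt{18} + 446 = - 203 \cdot 3 \sqrt{2} + 446 = - 609 \sqrt{2} + 446 = 446 - 609 \sqrt{2}$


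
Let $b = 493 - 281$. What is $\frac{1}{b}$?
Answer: $\frac{1}{212} \approx 0.004717$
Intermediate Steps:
$b = 212$ ($b = 493 - 281 = 212$)
$\frac{1}{b} = \frac{1}{212}$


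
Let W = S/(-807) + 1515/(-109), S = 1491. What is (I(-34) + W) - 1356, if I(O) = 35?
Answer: -39194749/29321 ≈ -1336.7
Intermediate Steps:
W = -461708/29321 (W = 1491/(-807) + 1515/(-109) = 1491*(-1/807) + 1515*(-1/109) = -497/269 - 1515/109 = -461708/29321 ≈ -15.747)
(I(-34) + W) - 1356 = (35 - 461708/29321) - 1356 = 564527/29321 - 1356 = -39194749/29321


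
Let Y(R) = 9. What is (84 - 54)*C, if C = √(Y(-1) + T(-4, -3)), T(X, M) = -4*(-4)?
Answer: 150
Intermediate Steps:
T(X, M) = 16
C = 5 (C = √(9 + 16) = √25 = 5)
(84 - 54)*C = (84 - 54)*5 = 30*5 = 150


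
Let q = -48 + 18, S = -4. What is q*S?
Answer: 120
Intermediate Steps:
q = -30
q*S = -30*(-4) = 120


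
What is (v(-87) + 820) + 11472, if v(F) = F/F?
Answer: 12293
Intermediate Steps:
v(F) = 1
(v(-87) + 820) + 11472 = (1 + 820) + 11472 = 821 + 11472 = 12293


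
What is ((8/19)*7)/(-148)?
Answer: -14/703 ≈ -0.019915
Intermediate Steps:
((8/19)*7)/(-148) = ((8*(1/19))*7)*(-1/148) = ((8/19)*7)*(-1/148) = (56/19)*(-1/148) = -14/703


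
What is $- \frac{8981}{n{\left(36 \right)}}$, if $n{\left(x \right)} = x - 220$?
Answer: $\frac{8981}{184} \approx 48.81$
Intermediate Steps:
$n{\left(x \right)} = -220 + x$
$- \frac{8981}{n{\left(36 \right)}} = - \frac{8981}{-220 + 36} = - \frac{8981}{-184} = \left(-8981\right) \left(- \frac{1}{184}\right) = \frac{8981}{184}$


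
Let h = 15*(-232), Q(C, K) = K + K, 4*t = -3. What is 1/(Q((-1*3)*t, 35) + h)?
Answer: -1/3410 ≈ -0.00029326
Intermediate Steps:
t = -3/4 (t = (1/4)*(-3) = -3/4 ≈ -0.75000)
Q(C, K) = 2*K
h = -3480
1/(Q((-1*3)*t, 35) + h) = 1/(2*35 - 3480) = 1/(70 - 3480) = 1/(-3410) = -1/3410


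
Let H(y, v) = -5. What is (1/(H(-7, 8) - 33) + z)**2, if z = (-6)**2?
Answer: 1868689/1444 ≈ 1294.1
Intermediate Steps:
z = 36
(1/(H(-7, 8) - 33) + z)**2 = (1/(-5 - 33) + 36)**2 = (1/(-38) + 36)**2 = (-1/38 + 36)**2 = (1367/38)**2 = 1868689/1444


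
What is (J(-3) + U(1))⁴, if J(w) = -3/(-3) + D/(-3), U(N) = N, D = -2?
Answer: 4096/81 ≈ 50.568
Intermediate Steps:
J(w) = 5/3 (J(w) = -3/(-3) - 2/(-3) = -3*(-⅓) - 2*(-⅓) = 1 + ⅔ = 5/3)
(J(-3) + U(1))⁴ = (5/3 + 1)⁴ = (8/3)⁴ = 4096/81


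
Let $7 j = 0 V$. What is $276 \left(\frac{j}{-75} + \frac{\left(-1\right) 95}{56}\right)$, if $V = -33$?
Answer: $- \frac{6555}{14} \approx -468.21$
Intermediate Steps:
$j = 0$ ($j = \frac{0 \left(-33\right)}{7} = \frac{1}{7} \cdot 0 = 0$)
$276 \left(\frac{j}{-75} + \frac{\left(-1\right) 95}{56}\right) = 276 \left(\frac{0}{-75} + \frac{\left(-1\right) 95}{56}\right) = 276 \left(0 \left(- \frac{1}{75}\right) - \frac{95}{56}\right) = 276 \left(0 - \frac{95}{56}\right) = 276 \left(- \frac{95}{56}\right) = - \frac{6555}{14}$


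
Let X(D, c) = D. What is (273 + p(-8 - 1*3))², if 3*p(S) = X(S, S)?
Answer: 652864/9 ≈ 72541.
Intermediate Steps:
p(S) = S/3
(273 + p(-8 - 1*3))² = (273 + (-8 - 1*3)/3)² = (273 + (-8 - 3)/3)² = (273 + (⅓)*(-11))² = (273 - 11/3)² = (808/3)² = 652864/9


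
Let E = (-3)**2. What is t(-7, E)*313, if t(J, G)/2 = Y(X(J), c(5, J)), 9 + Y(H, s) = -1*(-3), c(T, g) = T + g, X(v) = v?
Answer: -3756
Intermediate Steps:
E = 9
Y(H, s) = -6 (Y(H, s) = -9 - 1*(-3) = -9 + 3 = -6)
t(J, G) = -12 (t(J, G) = 2*(-6) = -12)
t(-7, E)*313 = -12*313 = -3756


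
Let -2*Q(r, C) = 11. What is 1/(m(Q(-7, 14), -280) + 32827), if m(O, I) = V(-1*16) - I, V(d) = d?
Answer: 1/33091 ≈ 3.0220e-5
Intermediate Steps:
Q(r, C) = -11/2 (Q(r, C) = -1/2*11 = -11/2)
m(O, I) = -16 - I (m(O, I) = -1*16 - I = -16 - I)
1/(m(Q(-7, 14), -280) + 32827) = 1/((-16 - 1*(-280)) + 32827) = 1/((-16 + 280) + 32827) = 1/(264 + 32827) = 1/33091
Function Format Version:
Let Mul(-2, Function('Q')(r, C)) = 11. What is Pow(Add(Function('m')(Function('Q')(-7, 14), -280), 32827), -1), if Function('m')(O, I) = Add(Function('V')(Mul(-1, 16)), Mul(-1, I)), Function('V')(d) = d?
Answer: Rational(1, 33091) ≈ 3.0220e-5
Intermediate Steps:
Function('Q')(r, C) = Rational(-11, 2) (Function('Q')(r, C) = Mul(Rational(-1, 2), 11) = Rational(-11, 2))
Function('m')(O, I) = Add(-16, Mul(-1, I)) (Function('m')(O, I) = Add(Mul(-1, 16), Mul(-1, I)) = Add(-16, Mul(-1, I)))
Pow(Add(Function('m')(Function('Q')(-7, 14), -280), 32827), -1) = Pow(Add(Add(-16, Mul(-1, -280)), 32827), -1) = Pow(Add(Add(-16, 280), 32827), -1) = Pow(Add(264, 32827), -1) = Pow(33091, -1) = Rational(1, 33091)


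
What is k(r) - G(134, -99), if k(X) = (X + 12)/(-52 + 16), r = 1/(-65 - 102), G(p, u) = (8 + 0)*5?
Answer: -242483/6012 ≈ -40.333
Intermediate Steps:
G(p, u) = 40 (G(p, u) = 8*5 = 40)
r = -1/167 (r = 1/(-167) = -1/167 ≈ -0.0059880)
k(X) = -⅓ - X/36 (k(X) = (12 + X)/(-36) = (12 + X)*(-1/36) = -⅓ - X/36)
k(r) - G(134, -99) = (-⅓ - 1/36*(-1/167)) - 1*40 = (-⅓ + 1/6012) - 40 = -2003/6012 - 40 = -242483/6012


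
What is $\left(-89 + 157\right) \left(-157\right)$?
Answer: $-10676$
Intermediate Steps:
$\left(-89 + 157\right) \left(-157\right) = 68 \left(-157\right) = -10676$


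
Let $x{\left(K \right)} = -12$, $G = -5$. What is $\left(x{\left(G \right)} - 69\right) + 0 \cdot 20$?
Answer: $-81$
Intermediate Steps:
$\left(x{\left(G \right)} - 69\right) + 0 \cdot 20 = \left(-12 - 69\right) + 0 \cdot 20 = -81 + 0 = -81$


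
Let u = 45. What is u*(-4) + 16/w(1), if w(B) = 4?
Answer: -176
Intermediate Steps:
u*(-4) + 16/w(1) = 45*(-4) + 16/4 = -180 + 16*(1/4) = -180 + 4 = -176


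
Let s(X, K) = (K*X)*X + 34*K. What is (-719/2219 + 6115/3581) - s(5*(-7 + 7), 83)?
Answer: -22413292012/7946239 ≈ -2820.6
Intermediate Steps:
s(X, K) = 34*K + K*X**2 (s(X, K) = K*X**2 + 34*K = 34*K + K*X**2)
(-719/2219 + 6115/3581) - s(5*(-7 + 7), 83) = (-719/2219 + 6115/3581) - 83*(34 + (5*(-7 + 7))**2) = (-719*1/2219 + 6115*(1/3581)) - 83*(34 + (5*0)**2) = (-719/2219 + 6115/3581) - 83*(34 + 0**2) = 10994446/7946239 - 83*(34 + 0) = 10994446/7946239 - 83*34 = 10994446/7946239 - 1*2822 = 10994446/7946239 - 2822 = -22413292012/7946239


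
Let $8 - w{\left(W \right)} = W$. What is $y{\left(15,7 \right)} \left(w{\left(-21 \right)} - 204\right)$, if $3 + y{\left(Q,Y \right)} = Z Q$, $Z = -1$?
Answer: $3150$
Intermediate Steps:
$w{\left(W \right)} = 8 - W$
$y{\left(Q,Y \right)} = -3 - Q$
$y{\left(15,7 \right)} \left(w{\left(-21 \right)} - 204\right) = \left(-3 - 15\right) \left(\left(8 - -21\right) - 204\right) = \left(-3 - 15\right) \left(\left(8 + 21\right) - 204\right) = - 18 \left(29 - 204\right) = \left(-18\right) \left(-175\right) = 3150$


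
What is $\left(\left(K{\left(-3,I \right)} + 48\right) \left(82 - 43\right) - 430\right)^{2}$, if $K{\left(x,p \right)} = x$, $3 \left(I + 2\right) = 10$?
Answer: $1755625$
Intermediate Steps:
$I = \frac{4}{3}$ ($I = -2 + \frac{1}{3} \cdot 10 = -2 + \frac{10}{3} = \frac{4}{3} \approx 1.3333$)
$\left(\left(K{\left(-3,I \right)} + 48\right) \left(82 - 43\right) - 430\right)^{2} = \left(\left(-3 + 48\right) \left(82 - 43\right) - 430\right)^{2} = \left(45 \cdot 39 - 430\right)^{2} = \left(1755 - 430\right)^{2} = 1325^{2} = 1755625$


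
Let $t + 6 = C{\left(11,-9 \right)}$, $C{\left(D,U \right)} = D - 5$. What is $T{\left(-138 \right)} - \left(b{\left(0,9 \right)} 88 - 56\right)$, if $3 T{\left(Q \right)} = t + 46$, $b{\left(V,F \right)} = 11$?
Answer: $- \frac{2690}{3} \approx -896.67$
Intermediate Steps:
$C{\left(D,U \right)} = -5 + D$
$t = 0$ ($t = -6 + \left(-5 + 11\right) = -6 + 6 = 0$)
$T{\left(Q \right)} = \frac{46}{3}$ ($T{\left(Q \right)} = \frac{0 + 46}{3} = \frac{1}{3} \cdot 46 = \frac{46}{3}$)
$T{\left(-138 \right)} - \left(b{\left(0,9 \right)} 88 - 56\right) = \frac{46}{3} - \left(11 \cdot 88 - 56\right) = \frac{46}{3} - \left(968 - 56\right) = \frac{46}{3} - 912 = - \frac{2690}{3}$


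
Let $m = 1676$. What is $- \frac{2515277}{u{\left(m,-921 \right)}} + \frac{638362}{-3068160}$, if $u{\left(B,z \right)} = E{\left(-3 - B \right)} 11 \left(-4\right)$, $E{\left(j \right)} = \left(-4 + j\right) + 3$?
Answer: $- \frac{4043989583}{118124160} \approx -34.235$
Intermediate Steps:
$E{\left(j \right)} = -1 + j$
$u{\left(B,z \right)} = 176 + 44 B$ ($u{\left(B,z \right)} = \left(-1 - \left(3 + B\right)\right) 11 \left(-4\right) = \left(-4 - B\right) 11 \left(-4\right) = \left(-44 - 11 B\right) \left(-4\right) = 176 + 44 B$)
$- \frac{2515277}{u{\left(m,-921 \right)}} + \frac{638362}{-3068160} = - \frac{2515277}{176 + 44 \cdot 1676} + \frac{638362}{-3068160} = - \frac{2515277}{176 + 73744} + 638362 \left(- \frac{1}{3068160}\right) = - \frac{2515277}{73920} - \frac{319181}{1534080} = - \frac{4043989583}{118124160}$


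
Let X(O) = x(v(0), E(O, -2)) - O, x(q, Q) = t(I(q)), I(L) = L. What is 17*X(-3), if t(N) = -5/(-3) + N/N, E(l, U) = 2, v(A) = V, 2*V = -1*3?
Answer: 289/3 ≈ 96.333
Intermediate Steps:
V = -3/2 (V = (-1*3)/2 = (½)*(-3) = -3/2 ≈ -1.5000)
v(A) = -3/2
t(N) = 8/3 (t(N) = -5*(-⅓) + 1 = 5/3 + 1 = 8/3)
x(q, Q) = 8/3
X(O) = 8/3 - O
17*X(-3) = 17*(8/3 - 1*(-3)) = 17*(8/3 + 3) = 17*(17/3) = 289/3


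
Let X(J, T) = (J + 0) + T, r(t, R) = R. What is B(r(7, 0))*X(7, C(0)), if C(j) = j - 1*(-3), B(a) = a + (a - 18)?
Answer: -180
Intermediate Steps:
B(a) = -18 + 2*a (B(a) = a + (-18 + a) = -18 + 2*a)
C(j) = 3 + j (C(j) = j + 3 = 3 + j)
X(J, T) = J + T
B(r(7, 0))*X(7, C(0)) = (-18 + 2*0)*(7 + (3 + 0)) = (-18 + 0)*(7 + 3) = -18*10 = -180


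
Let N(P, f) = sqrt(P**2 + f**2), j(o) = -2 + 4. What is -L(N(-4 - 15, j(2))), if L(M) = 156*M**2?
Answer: -56940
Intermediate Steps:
j(o) = 2
-L(N(-4 - 15, j(2))) = -156*(sqrt((-4 - 15)**2 + 2**2))**2 = -156*(sqrt((-19)**2 + 4))**2 = -156*(sqrt(361 + 4))**2 = -156*(sqrt(365))**2 = -156*365 = -1*56940 = -56940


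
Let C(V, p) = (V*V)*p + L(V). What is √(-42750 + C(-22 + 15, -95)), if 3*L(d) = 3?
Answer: 2*I*√11851 ≈ 217.72*I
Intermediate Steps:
L(d) = 1 (L(d) = (⅓)*3 = 1)
C(V, p) = 1 + p*V² (C(V, p) = (V*V)*p + 1 = V²*p + 1 = p*V² + 1 = 1 + p*V²)
√(-42750 + C(-22 + 15, -95)) = √(-42750 + (1 - 95*(-22 + 15)²)) = √(-42750 + (1 - 95*(-7)²)) = √(-42750 + (1 - 95*49)) = √(-42750 + (1 - 4655)) = √(-42750 - 4654) = √(-47404) = 2*I*√11851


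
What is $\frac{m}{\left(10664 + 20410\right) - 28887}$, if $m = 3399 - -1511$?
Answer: $\frac{4910}{2187} \approx 2.2451$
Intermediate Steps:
$m = 4910$ ($m = 3399 + 1511 = 4910$)
$\frac{m}{\left(10664 + 20410\right) - 28887} = \frac{4910}{\left(10664 + 20410\right) - 28887} = \frac{4910}{31074 - 28887} = \frac{4910}{2187}$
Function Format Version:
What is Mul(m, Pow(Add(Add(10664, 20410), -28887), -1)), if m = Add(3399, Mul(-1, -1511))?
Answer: Rational(4910, 2187) ≈ 2.2451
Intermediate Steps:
m = 4910 (m = Add(3399, 1511) = 4910)
Mul(m, Pow(Add(Add(10664, 20410), -28887), -1)) = Mul(4910, Pow(Add(Add(10664, 20410), -28887), -1)) = Mul(4910, Pow(Add(31074, -28887), -1)) = Mul(4910, Pow(2187, -1)) = Mul(4910, Rational(1, 2187)) = Rational(4910, 2187)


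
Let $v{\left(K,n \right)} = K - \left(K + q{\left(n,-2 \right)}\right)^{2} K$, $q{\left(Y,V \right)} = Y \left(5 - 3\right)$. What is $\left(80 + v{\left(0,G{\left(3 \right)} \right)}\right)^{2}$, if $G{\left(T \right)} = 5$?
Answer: $6400$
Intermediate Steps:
$q{\left(Y,V \right)} = 2 Y$ ($q{\left(Y,V \right)} = Y 2 = 2 Y$)
$v{\left(K,n \right)} = K - K \left(K + 2 n\right)^{2}$ ($v{\left(K,n \right)} = K - \left(K + 2 n\right)^{2} K = K - K \left(K + 2 n\right)^{2}$)
$\left(80 + v{\left(0,G{\left(3 \right)} \right)}\right)^{2} = \left(80 + \left(0 - 0 \left(0 + 2 \cdot 5\right)^{2}\right)\right)^{2} = \left(80 + \left(0 - 0 \left(0 + 10\right)^{2}\right)\right)^{2} = \left(80 + \left(0 - 0 \cdot 10^{2}\right)\right)^{2} = \left(80 + \left(0 - 0 \cdot 100\right)\right)^{2} = \left(80 + \left(0 + 0\right)\right)^{2} = \left(80 + 0\right)^{2} = 80^{2} = 6400$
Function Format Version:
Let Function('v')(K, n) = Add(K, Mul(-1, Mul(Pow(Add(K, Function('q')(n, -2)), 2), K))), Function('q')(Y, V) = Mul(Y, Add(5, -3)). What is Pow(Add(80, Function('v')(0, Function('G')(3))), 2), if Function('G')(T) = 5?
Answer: 6400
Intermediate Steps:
Function('q')(Y, V) = Mul(2, Y) (Function('q')(Y, V) = Mul(Y, 2) = Mul(2, Y))
Function('v')(K, n) = Add(K, Mul(-1, K, Pow(Add(K, Mul(2, n)), 2))) (Function('v')(K, n) = Add(K, Mul(-1, Mul(Pow(Add(K, Mul(2, n)), 2), K))) = Add(K, Mul(-1, Mul(K, Pow(Add(K, Mul(2, n)), 2)))) = Add(K, Mul(-1, K, Pow(Add(K, Mul(2, n)), 2))))
Pow(Add(80, Function('v')(0, Function('G')(3))), 2) = Pow(Add(80, Add(0, Mul(-1, 0, Pow(Add(0, Mul(2, 5)), 2)))), 2) = Pow(Add(80, Add(0, Mul(-1, 0, Pow(Add(0, 10), 2)))), 2) = Pow(Add(80, Add(0, Mul(-1, 0, Pow(10, 2)))), 2) = Pow(Add(80, Add(0, Mul(-1, 0, 100))), 2) = Pow(Add(80, Add(0, 0)), 2) = Pow(Add(80, 0), 2) = Pow(80, 2) = 6400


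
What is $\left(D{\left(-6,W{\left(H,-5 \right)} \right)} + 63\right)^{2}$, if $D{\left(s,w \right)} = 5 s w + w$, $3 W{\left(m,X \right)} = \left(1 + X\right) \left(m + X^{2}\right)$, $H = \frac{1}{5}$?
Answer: $\frac{26904969}{25} \approx 1.0762 \cdot 10^{6}$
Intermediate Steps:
$H = \frac{1}{5} \approx 0.2$
$W{\left(m,X \right)} = \frac{\left(1 + X\right) \left(m + X^{2}\right)}{3}$
$D{\left(s,w \right)} = w + 5 s w$ ($D{\left(s,w \right)} = 5 s w + w = w + 5 s w$)
$\left(D{\left(-6,W{\left(H,-5 \right)} \right)} + 63\right)^{2} = \left(\left(\frac{1}{3} \cdot \frac{1}{5} + \frac{\left(-5\right)^{2}}{3} + \frac{\left(-5\right)^{3}}{3} + \frac{1}{3} \left(-5\right) \frac{1}{5}\right) \left(1 + 5 \left(-6\right)\right) + 63\right)^{2} = \left(\left(\frac{1}{15} + \frac{1}{3} \cdot 25 + \frac{1}{3} \left(-125\right) - \frac{1}{3}\right) \left(1 - 30\right) + 63\right)^{2} = \left(\left(\frac{1}{15} + \frac{25}{3} - \frac{125}{3} - \frac{1}{3}\right) \left(-29\right) + 63\right)^{2} = \left(\left(- \frac{168}{5}\right) \left(-29\right) + 63\right)^{2} = \left(\frac{4872}{5} + 63\right)^{2} = \left(\frac{5187}{5}\right)^{2} = \frac{26904969}{25}$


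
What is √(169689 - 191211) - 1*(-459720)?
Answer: 459720 + I*√21522 ≈ 4.5972e+5 + 146.7*I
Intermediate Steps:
√(169689 - 191211) - 1*(-459720) = √(-21522) + 459720 = I*√21522 + 459720 = 459720 + I*√21522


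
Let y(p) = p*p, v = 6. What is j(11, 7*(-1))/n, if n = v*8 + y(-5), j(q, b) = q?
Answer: 11/73 ≈ 0.15068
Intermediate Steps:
y(p) = p²
n = 73 (n = 6*8 + (-5)² = 48 + 25 = 73)
j(11, 7*(-1))/n = 11/73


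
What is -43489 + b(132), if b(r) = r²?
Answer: -26065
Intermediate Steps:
-43489 + b(132) = -43489 + 132² = -43489 + 17424 = -26065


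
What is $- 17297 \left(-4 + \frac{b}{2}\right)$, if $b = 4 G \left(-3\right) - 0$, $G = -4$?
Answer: $-345940$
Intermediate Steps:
$b = 48$ ($b = 4 \left(-4\right) \left(-3\right) - 0 = \left(-16\right) \left(-3\right) + 0 = 48 + 0 = 48$)
$- 17297 \left(-4 + \frac{b}{2}\right) = - 17297 \left(-4 + \frac{48}{2}\right) = - 17297 \left(-4 + 48 \cdot \frac{1}{2}\right) = - 17297 \left(-4 + 24\right) = - 17297 \cdot 20 = \left(-1\right) 345940 = -345940$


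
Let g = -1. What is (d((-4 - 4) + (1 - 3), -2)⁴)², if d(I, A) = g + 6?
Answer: 390625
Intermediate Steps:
d(I, A) = 5 (d(I, A) = -1 + 6 = 5)
(d((-4 - 4) + (1 - 3), -2)⁴)² = (5⁴)² = 625² = 390625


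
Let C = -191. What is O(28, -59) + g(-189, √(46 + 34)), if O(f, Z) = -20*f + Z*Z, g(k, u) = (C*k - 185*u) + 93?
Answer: 39113 - 740*√5 ≈ 37458.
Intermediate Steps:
g(k, u) = 93 - 191*k - 185*u (g(k, u) = (-191*k - 185*u) + 93 = 93 - 191*k - 185*u)
O(f, Z) = Z² - 20*f (O(f, Z) = -20*f + Z² = Z² - 20*f)
O(28, -59) + g(-189, √(46 + 34)) = ((-59)² - 20*28) + (93 - 191*(-189) - 185*√(46 + 34)) = (3481 - 560) + (93 + 36099 - 740*√5) = 2921 + (93 + 36099 - 740*√5) = 2921 + (36192 - 740*√5) = 39113 - 740*√5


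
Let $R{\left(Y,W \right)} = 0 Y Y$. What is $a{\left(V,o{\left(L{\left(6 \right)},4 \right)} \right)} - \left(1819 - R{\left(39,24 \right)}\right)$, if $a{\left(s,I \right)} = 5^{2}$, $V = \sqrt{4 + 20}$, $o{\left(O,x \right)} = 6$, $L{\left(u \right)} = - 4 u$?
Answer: $-1794$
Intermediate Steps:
$R{\left(Y,W \right)} = 0$ ($R{\left(Y,W \right)} = 0 Y = 0$)
$V = 2 \sqrt{6}$ ($V = \sqrt{24} = 2 \sqrt{6} \approx 4.899$)
$a{\left(s,I \right)} = 25$
$a{\left(V,o{\left(L{\left(6 \right)},4 \right)} \right)} - \left(1819 - R{\left(39,24 \right)}\right) = 25 - \left(1819 - 0\right) = 25 - \left(1819 + 0\right) = 25 - 1819 = -1794$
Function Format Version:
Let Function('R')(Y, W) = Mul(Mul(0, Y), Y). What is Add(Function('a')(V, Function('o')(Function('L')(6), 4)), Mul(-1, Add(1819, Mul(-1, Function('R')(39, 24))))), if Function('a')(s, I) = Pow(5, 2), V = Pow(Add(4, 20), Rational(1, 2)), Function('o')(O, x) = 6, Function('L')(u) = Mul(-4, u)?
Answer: -1794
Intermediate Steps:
Function('R')(Y, W) = 0 (Function('R')(Y, W) = Mul(0, Y) = 0)
V = Mul(2, Pow(6, Rational(1, 2))) (V = Pow(24, Rational(1, 2)) = Mul(2, Pow(6, Rational(1, 2))) ≈ 4.8990)
Function('a')(s, I) = 25
Add(Function('a')(V, Function('o')(Function('L')(6), 4)), Mul(-1, Add(1819, Mul(-1, Function('R')(39, 24))))) = Add(25, Mul(-1, Add(1819, Mul(-1, 0)))) = Add(25, Mul(-1, Add(1819, 0))) = Add(25, Mul(-1, 1819)) = Add(25, -1819) = -1794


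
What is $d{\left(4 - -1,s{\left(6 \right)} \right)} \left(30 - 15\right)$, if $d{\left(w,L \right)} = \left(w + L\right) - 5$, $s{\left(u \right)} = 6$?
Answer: $90$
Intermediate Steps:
$d{\left(w,L \right)} = -5 + L + w$ ($d{\left(w,L \right)} = \left(L + w\right) - 5 = -5 + L + w$)
$d{\left(4 - -1,s{\left(6 \right)} \right)} \left(30 - 15\right) = \left(-5 + 6 + \left(4 - -1\right)\right) \left(30 - 15\right) = \left(-5 + 6 + \left(4 + 1\right)\right) 15 = \left(-5 + 6 + 5\right) 15 = 6 \cdot 15 = 90$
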